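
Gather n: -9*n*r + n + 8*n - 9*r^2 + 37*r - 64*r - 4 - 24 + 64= n*(9 - 9*r) - 9*r^2 - 27*r + 36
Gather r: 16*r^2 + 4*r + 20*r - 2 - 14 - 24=16*r^2 + 24*r - 40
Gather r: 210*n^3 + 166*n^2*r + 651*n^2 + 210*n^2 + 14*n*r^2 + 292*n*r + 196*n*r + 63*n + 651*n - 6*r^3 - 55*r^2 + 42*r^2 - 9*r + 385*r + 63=210*n^3 + 861*n^2 + 714*n - 6*r^3 + r^2*(14*n - 13) + r*(166*n^2 + 488*n + 376) + 63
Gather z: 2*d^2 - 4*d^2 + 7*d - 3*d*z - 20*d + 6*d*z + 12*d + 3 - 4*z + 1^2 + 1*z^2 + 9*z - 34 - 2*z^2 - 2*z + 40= -2*d^2 - d - z^2 + z*(3*d + 3) + 10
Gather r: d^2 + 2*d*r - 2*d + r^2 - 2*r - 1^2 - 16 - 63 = d^2 - 2*d + r^2 + r*(2*d - 2) - 80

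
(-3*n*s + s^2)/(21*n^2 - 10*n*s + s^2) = s/(-7*n + s)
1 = 1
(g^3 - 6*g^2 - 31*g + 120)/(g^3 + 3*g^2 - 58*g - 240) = (g - 3)/(g + 6)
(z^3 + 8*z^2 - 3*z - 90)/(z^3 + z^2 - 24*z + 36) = (z + 5)/(z - 2)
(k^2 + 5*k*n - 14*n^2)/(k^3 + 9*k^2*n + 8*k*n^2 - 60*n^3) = (k + 7*n)/(k^2 + 11*k*n + 30*n^2)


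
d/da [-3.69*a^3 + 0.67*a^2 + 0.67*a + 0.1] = -11.07*a^2 + 1.34*a + 0.67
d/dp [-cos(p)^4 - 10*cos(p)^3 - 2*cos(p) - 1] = 2*(2*cos(p)^3 + 15*cos(p)^2 + 1)*sin(p)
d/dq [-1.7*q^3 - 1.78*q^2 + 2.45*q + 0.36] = -5.1*q^2 - 3.56*q + 2.45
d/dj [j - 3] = 1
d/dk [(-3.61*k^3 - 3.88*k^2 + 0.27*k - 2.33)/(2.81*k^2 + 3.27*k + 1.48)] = (-10.1441*k^4 - 23.6094*k^3 - 29.4747*k^2 + 1.6098*k + 8.0187)/(7.8961*k^4 + 18.3774*k^3 + 19.0105*k^2 + 9.6792*k + 2.1904)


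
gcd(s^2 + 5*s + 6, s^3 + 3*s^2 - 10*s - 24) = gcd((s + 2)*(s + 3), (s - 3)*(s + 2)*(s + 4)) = s + 2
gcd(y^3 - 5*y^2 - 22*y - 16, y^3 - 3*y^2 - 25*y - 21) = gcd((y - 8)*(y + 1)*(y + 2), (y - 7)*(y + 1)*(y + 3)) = y + 1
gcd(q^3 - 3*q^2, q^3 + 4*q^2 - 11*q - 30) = q - 3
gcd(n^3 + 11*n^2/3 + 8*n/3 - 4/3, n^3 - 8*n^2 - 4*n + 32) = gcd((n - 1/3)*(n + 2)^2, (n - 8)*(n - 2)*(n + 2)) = n + 2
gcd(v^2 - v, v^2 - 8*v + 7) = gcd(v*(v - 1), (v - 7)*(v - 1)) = v - 1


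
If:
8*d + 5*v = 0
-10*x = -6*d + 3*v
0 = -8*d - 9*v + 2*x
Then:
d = 0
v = 0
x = 0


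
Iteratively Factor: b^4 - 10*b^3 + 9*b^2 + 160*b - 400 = (b - 5)*(b^3 - 5*b^2 - 16*b + 80) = (b - 5)^2*(b^2 - 16) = (b - 5)^2*(b - 4)*(b + 4)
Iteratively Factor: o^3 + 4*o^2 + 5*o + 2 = (o + 2)*(o^2 + 2*o + 1) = (o + 1)*(o + 2)*(o + 1)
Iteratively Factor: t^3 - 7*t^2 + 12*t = (t)*(t^2 - 7*t + 12) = t*(t - 4)*(t - 3)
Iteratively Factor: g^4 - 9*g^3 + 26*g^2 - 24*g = (g - 2)*(g^3 - 7*g^2 + 12*g) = (g - 4)*(g - 2)*(g^2 - 3*g) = (g - 4)*(g - 3)*(g - 2)*(g)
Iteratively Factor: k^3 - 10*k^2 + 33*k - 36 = (k - 3)*(k^2 - 7*k + 12) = (k - 3)^2*(k - 4)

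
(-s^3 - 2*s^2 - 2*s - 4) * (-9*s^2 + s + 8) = 9*s^5 + 17*s^4 + 8*s^3 + 18*s^2 - 20*s - 32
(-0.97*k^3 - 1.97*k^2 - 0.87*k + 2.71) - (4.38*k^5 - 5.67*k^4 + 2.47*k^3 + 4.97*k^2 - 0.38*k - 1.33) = -4.38*k^5 + 5.67*k^4 - 3.44*k^3 - 6.94*k^2 - 0.49*k + 4.04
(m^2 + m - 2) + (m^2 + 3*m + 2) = 2*m^2 + 4*m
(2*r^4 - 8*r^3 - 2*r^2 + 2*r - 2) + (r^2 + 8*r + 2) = 2*r^4 - 8*r^3 - r^2 + 10*r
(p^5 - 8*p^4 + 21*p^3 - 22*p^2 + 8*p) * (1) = p^5 - 8*p^4 + 21*p^3 - 22*p^2 + 8*p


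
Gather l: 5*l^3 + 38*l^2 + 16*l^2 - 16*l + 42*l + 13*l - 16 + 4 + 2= 5*l^3 + 54*l^2 + 39*l - 10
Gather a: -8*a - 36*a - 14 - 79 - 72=-44*a - 165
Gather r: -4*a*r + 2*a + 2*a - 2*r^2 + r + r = 4*a - 2*r^2 + r*(2 - 4*a)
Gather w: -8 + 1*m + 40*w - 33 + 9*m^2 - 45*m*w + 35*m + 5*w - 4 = 9*m^2 + 36*m + w*(45 - 45*m) - 45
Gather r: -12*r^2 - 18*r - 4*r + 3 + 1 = -12*r^2 - 22*r + 4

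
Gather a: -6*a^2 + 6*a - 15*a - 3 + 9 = -6*a^2 - 9*a + 6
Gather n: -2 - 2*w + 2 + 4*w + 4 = 2*w + 4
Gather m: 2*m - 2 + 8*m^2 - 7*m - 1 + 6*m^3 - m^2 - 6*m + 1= 6*m^3 + 7*m^2 - 11*m - 2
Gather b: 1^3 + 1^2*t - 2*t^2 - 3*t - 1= -2*t^2 - 2*t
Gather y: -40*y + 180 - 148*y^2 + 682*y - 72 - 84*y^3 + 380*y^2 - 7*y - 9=-84*y^3 + 232*y^2 + 635*y + 99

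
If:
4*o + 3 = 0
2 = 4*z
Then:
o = -3/4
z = 1/2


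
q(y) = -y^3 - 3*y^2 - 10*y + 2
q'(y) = -3*y^2 - 6*y - 10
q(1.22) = -16.48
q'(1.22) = -21.79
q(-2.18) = 19.90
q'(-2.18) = -11.18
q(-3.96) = 56.65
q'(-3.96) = -33.28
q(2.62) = -62.78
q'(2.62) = -46.31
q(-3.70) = 48.58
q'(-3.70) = -28.87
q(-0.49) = 6.30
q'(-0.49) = -7.78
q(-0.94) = 9.58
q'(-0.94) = -7.01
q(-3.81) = 51.86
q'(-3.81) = -30.69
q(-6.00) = 170.00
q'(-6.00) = -82.00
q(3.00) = -82.00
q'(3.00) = -55.00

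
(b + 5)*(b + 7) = b^2 + 12*b + 35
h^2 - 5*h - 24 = (h - 8)*(h + 3)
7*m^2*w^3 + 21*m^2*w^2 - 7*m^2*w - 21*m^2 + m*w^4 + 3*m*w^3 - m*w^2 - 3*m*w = (7*m + w)*(w - 1)*(w + 3)*(m*w + m)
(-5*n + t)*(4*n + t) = -20*n^2 - n*t + t^2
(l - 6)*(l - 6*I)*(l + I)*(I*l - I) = I*l^4 + 5*l^3 - 7*I*l^3 - 35*l^2 + 12*I*l^2 + 30*l - 42*I*l + 36*I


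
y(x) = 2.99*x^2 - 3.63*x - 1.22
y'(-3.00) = -21.57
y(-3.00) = 36.58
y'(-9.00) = -57.45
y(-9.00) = 273.64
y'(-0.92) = -9.13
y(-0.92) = 4.65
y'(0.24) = -2.19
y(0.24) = -1.92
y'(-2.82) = -20.49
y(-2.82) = 32.79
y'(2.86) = 13.47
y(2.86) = 12.86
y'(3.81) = 19.15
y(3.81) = 28.35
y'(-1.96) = -15.35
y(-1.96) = 17.38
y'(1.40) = 4.74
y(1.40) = -0.44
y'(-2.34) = -17.62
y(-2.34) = 23.65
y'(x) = 5.98*x - 3.63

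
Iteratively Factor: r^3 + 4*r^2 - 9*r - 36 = (r + 3)*(r^2 + r - 12) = (r + 3)*(r + 4)*(r - 3)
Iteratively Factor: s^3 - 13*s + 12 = (s + 4)*(s^2 - 4*s + 3) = (s - 3)*(s + 4)*(s - 1)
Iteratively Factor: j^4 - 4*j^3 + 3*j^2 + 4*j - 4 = (j - 2)*(j^3 - 2*j^2 - j + 2) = (j - 2)*(j + 1)*(j^2 - 3*j + 2) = (j - 2)*(j - 1)*(j + 1)*(j - 2)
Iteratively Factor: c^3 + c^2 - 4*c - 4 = (c + 2)*(c^2 - c - 2) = (c + 1)*(c + 2)*(c - 2)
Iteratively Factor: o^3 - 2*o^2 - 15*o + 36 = (o + 4)*(o^2 - 6*o + 9) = (o - 3)*(o + 4)*(o - 3)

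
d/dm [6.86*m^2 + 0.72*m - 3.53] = 13.72*m + 0.72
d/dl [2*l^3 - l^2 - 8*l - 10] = 6*l^2 - 2*l - 8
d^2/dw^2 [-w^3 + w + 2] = -6*w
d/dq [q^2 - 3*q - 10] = 2*q - 3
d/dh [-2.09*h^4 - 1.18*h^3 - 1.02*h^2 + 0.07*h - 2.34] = -8.36*h^3 - 3.54*h^2 - 2.04*h + 0.07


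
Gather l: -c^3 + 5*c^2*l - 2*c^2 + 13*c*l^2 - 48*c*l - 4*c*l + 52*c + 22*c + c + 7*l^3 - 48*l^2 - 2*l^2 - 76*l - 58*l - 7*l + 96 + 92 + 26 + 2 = -c^3 - 2*c^2 + 75*c + 7*l^3 + l^2*(13*c - 50) + l*(5*c^2 - 52*c - 141) + 216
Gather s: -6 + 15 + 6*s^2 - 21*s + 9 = 6*s^2 - 21*s + 18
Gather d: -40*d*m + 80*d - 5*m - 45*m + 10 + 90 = d*(80 - 40*m) - 50*m + 100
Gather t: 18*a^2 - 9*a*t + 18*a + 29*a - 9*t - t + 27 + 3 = 18*a^2 + 47*a + t*(-9*a - 10) + 30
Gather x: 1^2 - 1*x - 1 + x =0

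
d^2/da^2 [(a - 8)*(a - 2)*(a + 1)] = 6*a - 18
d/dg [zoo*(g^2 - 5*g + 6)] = zoo*(g + 1)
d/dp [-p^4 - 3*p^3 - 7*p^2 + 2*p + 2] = -4*p^3 - 9*p^2 - 14*p + 2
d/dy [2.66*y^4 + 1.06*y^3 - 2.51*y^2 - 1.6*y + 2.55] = 10.64*y^3 + 3.18*y^2 - 5.02*y - 1.6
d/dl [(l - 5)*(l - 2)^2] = 3*(l - 4)*(l - 2)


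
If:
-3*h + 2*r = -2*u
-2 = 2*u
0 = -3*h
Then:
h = 0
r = 1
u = -1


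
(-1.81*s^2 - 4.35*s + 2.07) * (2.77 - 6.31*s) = 11.4211*s^3 + 22.4348*s^2 - 25.1112*s + 5.7339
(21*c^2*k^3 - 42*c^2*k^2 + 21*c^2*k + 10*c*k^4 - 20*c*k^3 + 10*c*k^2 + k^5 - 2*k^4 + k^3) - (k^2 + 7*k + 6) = 21*c^2*k^3 - 42*c^2*k^2 + 21*c^2*k + 10*c*k^4 - 20*c*k^3 + 10*c*k^2 + k^5 - 2*k^4 + k^3 - k^2 - 7*k - 6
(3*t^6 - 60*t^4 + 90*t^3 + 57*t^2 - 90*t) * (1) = 3*t^6 - 60*t^4 + 90*t^3 + 57*t^2 - 90*t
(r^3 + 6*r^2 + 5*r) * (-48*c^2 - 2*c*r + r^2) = -48*c^2*r^3 - 288*c^2*r^2 - 240*c^2*r - 2*c*r^4 - 12*c*r^3 - 10*c*r^2 + r^5 + 6*r^4 + 5*r^3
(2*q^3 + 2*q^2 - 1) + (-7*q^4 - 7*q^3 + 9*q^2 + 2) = -7*q^4 - 5*q^3 + 11*q^2 + 1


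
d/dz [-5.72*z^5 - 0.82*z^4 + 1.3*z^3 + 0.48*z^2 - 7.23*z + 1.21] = -28.6*z^4 - 3.28*z^3 + 3.9*z^2 + 0.96*z - 7.23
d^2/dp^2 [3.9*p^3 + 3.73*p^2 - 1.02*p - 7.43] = 23.4*p + 7.46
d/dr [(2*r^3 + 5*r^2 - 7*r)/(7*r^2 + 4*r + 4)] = (14*r^4 + 16*r^3 + 93*r^2 + 40*r - 28)/(49*r^4 + 56*r^3 + 72*r^2 + 32*r + 16)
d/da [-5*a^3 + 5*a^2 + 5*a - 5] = -15*a^2 + 10*a + 5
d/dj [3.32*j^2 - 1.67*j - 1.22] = 6.64*j - 1.67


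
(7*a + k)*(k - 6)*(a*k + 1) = 7*a^2*k^2 - 42*a^2*k + a*k^3 - 6*a*k^2 + 7*a*k - 42*a + k^2 - 6*k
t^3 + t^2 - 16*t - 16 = (t - 4)*(t + 1)*(t + 4)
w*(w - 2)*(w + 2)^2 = w^4 + 2*w^3 - 4*w^2 - 8*w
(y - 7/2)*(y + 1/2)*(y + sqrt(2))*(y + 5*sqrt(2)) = y^4 - 3*y^3 + 6*sqrt(2)*y^3 - 18*sqrt(2)*y^2 + 33*y^2/4 - 30*y - 21*sqrt(2)*y/2 - 35/2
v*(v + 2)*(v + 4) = v^3 + 6*v^2 + 8*v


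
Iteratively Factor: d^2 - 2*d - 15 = (d + 3)*(d - 5)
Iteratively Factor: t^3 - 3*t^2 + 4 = (t + 1)*(t^2 - 4*t + 4) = (t - 2)*(t + 1)*(t - 2)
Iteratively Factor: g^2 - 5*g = (g - 5)*(g)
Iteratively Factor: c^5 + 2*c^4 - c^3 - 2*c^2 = (c - 1)*(c^4 + 3*c^3 + 2*c^2) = c*(c - 1)*(c^3 + 3*c^2 + 2*c) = c*(c - 1)*(c + 1)*(c^2 + 2*c) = c*(c - 1)*(c + 1)*(c + 2)*(c)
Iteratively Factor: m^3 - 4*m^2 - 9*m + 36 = (m - 3)*(m^2 - m - 12) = (m - 4)*(m - 3)*(m + 3)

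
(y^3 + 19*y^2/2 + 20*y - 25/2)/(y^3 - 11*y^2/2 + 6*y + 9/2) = (2*y^3 + 19*y^2 + 40*y - 25)/(2*y^3 - 11*y^2 + 12*y + 9)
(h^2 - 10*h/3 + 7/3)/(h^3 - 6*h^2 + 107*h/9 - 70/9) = 3*(h - 1)/(3*h^2 - 11*h + 10)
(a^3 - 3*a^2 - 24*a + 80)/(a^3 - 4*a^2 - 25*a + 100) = (a - 4)/(a - 5)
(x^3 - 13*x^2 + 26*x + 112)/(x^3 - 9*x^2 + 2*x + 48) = (x - 7)/(x - 3)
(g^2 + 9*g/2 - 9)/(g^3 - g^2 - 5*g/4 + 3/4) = 2*(g + 6)/(2*g^2 + g - 1)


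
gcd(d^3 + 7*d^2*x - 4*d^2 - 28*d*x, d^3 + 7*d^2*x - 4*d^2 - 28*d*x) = d^3 + 7*d^2*x - 4*d^2 - 28*d*x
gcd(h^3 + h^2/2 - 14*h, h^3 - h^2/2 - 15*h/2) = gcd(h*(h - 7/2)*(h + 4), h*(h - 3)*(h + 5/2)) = h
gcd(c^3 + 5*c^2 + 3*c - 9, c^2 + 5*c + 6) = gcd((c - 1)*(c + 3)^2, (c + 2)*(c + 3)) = c + 3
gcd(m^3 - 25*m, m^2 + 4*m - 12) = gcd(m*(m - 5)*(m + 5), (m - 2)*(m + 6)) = 1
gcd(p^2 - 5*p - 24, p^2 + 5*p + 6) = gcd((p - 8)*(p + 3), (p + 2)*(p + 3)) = p + 3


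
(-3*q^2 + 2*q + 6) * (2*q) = -6*q^3 + 4*q^2 + 12*q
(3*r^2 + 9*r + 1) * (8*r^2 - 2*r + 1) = 24*r^4 + 66*r^3 - 7*r^2 + 7*r + 1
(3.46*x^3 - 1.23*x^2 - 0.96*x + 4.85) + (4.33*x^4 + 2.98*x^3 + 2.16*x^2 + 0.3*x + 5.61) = 4.33*x^4 + 6.44*x^3 + 0.93*x^2 - 0.66*x + 10.46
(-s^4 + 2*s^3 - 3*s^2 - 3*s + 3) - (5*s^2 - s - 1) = -s^4 + 2*s^3 - 8*s^2 - 2*s + 4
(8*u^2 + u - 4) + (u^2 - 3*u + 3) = 9*u^2 - 2*u - 1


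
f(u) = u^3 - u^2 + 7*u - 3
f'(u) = 3*u^2 - 2*u + 7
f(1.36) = 7.19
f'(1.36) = 9.83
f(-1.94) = -27.64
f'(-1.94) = 22.17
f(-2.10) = -31.37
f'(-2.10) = 24.43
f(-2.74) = -50.26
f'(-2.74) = 35.00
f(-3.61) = -88.35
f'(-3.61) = 53.32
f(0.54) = 0.65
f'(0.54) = 6.79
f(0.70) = 1.75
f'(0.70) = 7.07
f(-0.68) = -8.54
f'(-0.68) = 9.75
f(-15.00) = -3708.00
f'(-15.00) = 712.00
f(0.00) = -3.00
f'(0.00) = 7.00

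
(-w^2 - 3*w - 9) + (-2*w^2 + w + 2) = -3*w^2 - 2*w - 7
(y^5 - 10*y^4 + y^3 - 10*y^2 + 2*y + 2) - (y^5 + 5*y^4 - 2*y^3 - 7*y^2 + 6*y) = -15*y^4 + 3*y^3 - 3*y^2 - 4*y + 2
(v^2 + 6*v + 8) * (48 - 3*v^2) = -3*v^4 - 18*v^3 + 24*v^2 + 288*v + 384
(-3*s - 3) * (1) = -3*s - 3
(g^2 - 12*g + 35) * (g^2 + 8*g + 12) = g^4 - 4*g^3 - 49*g^2 + 136*g + 420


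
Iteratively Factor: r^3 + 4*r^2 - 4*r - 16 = (r + 4)*(r^2 - 4) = (r + 2)*(r + 4)*(r - 2)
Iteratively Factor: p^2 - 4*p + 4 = (p - 2)*(p - 2)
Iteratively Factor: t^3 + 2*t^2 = (t)*(t^2 + 2*t) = t^2*(t + 2)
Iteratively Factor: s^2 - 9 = (s + 3)*(s - 3)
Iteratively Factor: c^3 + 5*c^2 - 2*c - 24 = (c + 4)*(c^2 + c - 6) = (c - 2)*(c + 4)*(c + 3)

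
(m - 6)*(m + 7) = m^2 + m - 42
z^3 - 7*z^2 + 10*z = z*(z - 5)*(z - 2)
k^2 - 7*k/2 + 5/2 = (k - 5/2)*(k - 1)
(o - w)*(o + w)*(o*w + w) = o^3*w + o^2*w - o*w^3 - w^3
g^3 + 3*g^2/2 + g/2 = g*(g + 1/2)*(g + 1)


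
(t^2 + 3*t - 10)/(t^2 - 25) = (t - 2)/(t - 5)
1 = 1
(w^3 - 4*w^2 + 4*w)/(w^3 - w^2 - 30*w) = (-w^2 + 4*w - 4)/(-w^2 + w + 30)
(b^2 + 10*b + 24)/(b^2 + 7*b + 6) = (b + 4)/(b + 1)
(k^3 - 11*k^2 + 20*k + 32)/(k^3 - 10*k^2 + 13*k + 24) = (k - 4)/(k - 3)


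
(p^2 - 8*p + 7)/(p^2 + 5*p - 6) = (p - 7)/(p + 6)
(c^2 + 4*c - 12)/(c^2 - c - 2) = (c + 6)/(c + 1)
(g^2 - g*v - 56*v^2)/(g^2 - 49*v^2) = (-g + 8*v)/(-g + 7*v)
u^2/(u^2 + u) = u/(u + 1)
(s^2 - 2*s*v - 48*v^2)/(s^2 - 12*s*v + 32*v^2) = (s + 6*v)/(s - 4*v)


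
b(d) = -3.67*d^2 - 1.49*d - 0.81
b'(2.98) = -23.36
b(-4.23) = -60.17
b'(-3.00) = 20.53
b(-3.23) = -34.29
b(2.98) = -37.84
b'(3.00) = -23.51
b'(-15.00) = 108.61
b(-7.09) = -174.73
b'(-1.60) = 10.25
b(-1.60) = -7.82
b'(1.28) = -10.89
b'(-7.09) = 50.55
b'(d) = -7.34*d - 1.49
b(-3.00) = -29.37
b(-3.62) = -43.51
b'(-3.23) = 22.22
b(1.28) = -8.73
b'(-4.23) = 29.56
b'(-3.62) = 25.08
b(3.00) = -38.31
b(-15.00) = -804.21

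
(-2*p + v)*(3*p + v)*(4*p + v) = -24*p^3 - 2*p^2*v + 5*p*v^2 + v^3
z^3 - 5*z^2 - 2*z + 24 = (z - 4)*(z - 3)*(z + 2)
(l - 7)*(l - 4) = l^2 - 11*l + 28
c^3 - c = c*(c - 1)*(c + 1)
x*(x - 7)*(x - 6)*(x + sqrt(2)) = x^4 - 13*x^3 + sqrt(2)*x^3 - 13*sqrt(2)*x^2 + 42*x^2 + 42*sqrt(2)*x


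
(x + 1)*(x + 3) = x^2 + 4*x + 3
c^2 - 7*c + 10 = (c - 5)*(c - 2)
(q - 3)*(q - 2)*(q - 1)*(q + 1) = q^4 - 5*q^3 + 5*q^2 + 5*q - 6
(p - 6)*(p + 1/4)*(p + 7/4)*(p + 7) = p^4 + 3*p^3 - 633*p^2/16 - 1337*p/16 - 147/8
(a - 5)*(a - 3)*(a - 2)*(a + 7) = a^4 - 3*a^3 - 39*a^2 + 187*a - 210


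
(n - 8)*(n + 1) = n^2 - 7*n - 8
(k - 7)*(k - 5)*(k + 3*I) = k^3 - 12*k^2 + 3*I*k^2 + 35*k - 36*I*k + 105*I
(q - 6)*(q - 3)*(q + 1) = q^3 - 8*q^2 + 9*q + 18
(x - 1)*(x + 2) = x^2 + x - 2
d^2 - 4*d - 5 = (d - 5)*(d + 1)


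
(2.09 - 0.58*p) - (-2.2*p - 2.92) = 1.62*p + 5.01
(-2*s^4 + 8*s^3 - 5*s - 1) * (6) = -12*s^4 + 48*s^3 - 30*s - 6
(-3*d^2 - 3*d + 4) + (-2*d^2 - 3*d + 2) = -5*d^2 - 6*d + 6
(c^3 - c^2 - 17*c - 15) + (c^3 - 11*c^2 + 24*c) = 2*c^3 - 12*c^2 + 7*c - 15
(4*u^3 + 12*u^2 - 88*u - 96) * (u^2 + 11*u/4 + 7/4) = 4*u^5 + 23*u^4 - 48*u^3 - 317*u^2 - 418*u - 168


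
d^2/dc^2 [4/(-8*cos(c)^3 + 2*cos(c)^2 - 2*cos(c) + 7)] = 8*((-4*cos(c) + 2*cos(2*c) - 9*cos(3*c))*(8*cos(c) - cos(2*c) + 2*cos(3*c) - 8) - 4*(12*cos(c)^2 - 2*cos(c) + 1)^2*sin(c)^2)/(8*cos(c) - cos(2*c) + 2*cos(3*c) - 8)^3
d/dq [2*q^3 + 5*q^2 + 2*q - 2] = 6*q^2 + 10*q + 2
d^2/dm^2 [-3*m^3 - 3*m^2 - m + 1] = -18*m - 6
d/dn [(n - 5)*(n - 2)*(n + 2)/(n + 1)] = 2*(n^3 - n^2 - 5*n - 12)/(n^2 + 2*n + 1)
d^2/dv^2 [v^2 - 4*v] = 2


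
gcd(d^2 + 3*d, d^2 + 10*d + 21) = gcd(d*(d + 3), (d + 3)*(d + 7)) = d + 3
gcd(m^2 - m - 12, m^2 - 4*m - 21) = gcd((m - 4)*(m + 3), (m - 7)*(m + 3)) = m + 3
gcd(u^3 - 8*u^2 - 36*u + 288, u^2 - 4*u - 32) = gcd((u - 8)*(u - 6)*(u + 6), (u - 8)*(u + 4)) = u - 8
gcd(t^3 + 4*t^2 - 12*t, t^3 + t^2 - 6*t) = t^2 - 2*t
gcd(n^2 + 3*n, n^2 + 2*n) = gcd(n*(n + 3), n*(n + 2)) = n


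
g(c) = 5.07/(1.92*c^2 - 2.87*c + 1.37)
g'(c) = 5.07*(2.87 - 3.84*c)/(1.92*c^2 - 2.87*c + 1.37)^2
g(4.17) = 0.22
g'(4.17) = -0.13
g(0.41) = 9.82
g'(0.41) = 24.67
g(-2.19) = 0.30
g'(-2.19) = 0.20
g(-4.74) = 0.09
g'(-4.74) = 0.03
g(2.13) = 1.28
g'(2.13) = -1.71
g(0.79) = 16.85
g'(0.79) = -9.16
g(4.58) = 0.18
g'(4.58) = -0.09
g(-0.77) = 1.07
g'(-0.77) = 1.33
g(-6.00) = 0.06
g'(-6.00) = 0.02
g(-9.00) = 0.03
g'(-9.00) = 0.01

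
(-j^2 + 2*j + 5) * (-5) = 5*j^2 - 10*j - 25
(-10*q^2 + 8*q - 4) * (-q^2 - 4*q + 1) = 10*q^4 + 32*q^3 - 38*q^2 + 24*q - 4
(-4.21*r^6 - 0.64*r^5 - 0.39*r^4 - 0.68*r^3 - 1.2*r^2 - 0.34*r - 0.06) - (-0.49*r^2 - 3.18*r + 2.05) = -4.21*r^6 - 0.64*r^5 - 0.39*r^4 - 0.68*r^3 - 0.71*r^2 + 2.84*r - 2.11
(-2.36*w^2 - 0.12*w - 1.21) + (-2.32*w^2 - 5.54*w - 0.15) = -4.68*w^2 - 5.66*w - 1.36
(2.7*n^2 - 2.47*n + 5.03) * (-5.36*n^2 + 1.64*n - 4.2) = -14.472*n^4 + 17.6672*n^3 - 42.3516*n^2 + 18.6232*n - 21.126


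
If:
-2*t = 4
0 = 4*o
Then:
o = 0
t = -2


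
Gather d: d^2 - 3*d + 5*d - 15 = d^2 + 2*d - 15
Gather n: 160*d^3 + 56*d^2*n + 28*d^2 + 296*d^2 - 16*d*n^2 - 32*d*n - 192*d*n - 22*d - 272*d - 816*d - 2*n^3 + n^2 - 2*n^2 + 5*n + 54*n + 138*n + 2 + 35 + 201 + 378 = 160*d^3 + 324*d^2 - 1110*d - 2*n^3 + n^2*(-16*d - 1) + n*(56*d^2 - 224*d + 197) + 616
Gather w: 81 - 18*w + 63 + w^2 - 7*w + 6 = w^2 - 25*w + 150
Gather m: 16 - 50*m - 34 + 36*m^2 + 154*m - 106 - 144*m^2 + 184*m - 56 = -108*m^2 + 288*m - 180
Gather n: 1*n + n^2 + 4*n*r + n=n^2 + n*(4*r + 2)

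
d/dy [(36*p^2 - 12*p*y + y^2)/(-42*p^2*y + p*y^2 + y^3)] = (42*p^2 + 12*p*y - y^2)/(y^2*(49*p^2 + 14*p*y + y^2))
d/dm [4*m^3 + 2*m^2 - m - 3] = 12*m^2 + 4*m - 1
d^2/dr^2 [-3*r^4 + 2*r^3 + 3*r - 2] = 12*r*(1 - 3*r)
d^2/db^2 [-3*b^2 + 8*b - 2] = -6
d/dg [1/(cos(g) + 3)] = sin(g)/(cos(g) + 3)^2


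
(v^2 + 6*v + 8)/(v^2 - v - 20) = (v + 2)/(v - 5)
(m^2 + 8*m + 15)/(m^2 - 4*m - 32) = (m^2 + 8*m + 15)/(m^2 - 4*m - 32)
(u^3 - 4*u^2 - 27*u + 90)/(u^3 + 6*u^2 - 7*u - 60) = (u - 6)/(u + 4)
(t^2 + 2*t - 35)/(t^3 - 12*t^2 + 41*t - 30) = (t + 7)/(t^2 - 7*t + 6)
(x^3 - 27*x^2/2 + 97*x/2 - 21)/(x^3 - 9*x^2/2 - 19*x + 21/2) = (x - 6)/(x + 3)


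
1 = 1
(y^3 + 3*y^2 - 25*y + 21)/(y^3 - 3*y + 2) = (y^2 + 4*y - 21)/(y^2 + y - 2)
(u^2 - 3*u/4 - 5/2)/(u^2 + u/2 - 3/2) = (4*u^2 - 3*u - 10)/(2*(2*u^2 + u - 3))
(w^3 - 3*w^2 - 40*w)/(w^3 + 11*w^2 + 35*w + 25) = w*(w - 8)/(w^2 + 6*w + 5)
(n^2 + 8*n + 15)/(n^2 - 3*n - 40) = (n + 3)/(n - 8)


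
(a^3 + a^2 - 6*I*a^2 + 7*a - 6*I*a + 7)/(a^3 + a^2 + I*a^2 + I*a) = (a - 7*I)/a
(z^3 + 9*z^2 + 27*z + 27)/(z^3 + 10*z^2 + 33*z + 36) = (z + 3)/(z + 4)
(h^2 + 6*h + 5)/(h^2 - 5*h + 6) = (h^2 + 6*h + 5)/(h^2 - 5*h + 6)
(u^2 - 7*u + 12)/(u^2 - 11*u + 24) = (u - 4)/(u - 8)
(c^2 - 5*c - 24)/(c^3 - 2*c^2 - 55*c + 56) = (c + 3)/(c^2 + 6*c - 7)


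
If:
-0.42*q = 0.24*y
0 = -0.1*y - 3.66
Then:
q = 20.91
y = -36.60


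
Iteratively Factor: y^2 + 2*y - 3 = (y + 3)*(y - 1)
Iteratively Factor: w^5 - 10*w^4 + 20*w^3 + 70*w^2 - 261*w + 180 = (w - 4)*(w^4 - 6*w^3 - 4*w^2 + 54*w - 45) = (w - 4)*(w - 3)*(w^3 - 3*w^2 - 13*w + 15) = (w - 4)*(w - 3)*(w + 3)*(w^2 - 6*w + 5) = (w - 5)*(w - 4)*(w - 3)*(w + 3)*(w - 1)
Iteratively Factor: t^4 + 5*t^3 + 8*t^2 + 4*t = (t + 2)*(t^3 + 3*t^2 + 2*t) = t*(t + 2)*(t^2 + 3*t + 2) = t*(t + 1)*(t + 2)*(t + 2)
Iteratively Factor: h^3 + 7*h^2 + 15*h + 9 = (h + 1)*(h^2 + 6*h + 9) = (h + 1)*(h + 3)*(h + 3)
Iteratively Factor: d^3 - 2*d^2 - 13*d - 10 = (d + 2)*(d^2 - 4*d - 5) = (d + 1)*(d + 2)*(d - 5)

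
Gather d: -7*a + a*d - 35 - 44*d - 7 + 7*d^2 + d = -7*a + 7*d^2 + d*(a - 43) - 42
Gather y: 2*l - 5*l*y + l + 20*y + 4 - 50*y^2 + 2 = 3*l - 50*y^2 + y*(20 - 5*l) + 6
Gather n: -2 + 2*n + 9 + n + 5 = 3*n + 12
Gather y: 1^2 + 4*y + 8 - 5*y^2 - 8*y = -5*y^2 - 4*y + 9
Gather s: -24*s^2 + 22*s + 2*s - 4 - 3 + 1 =-24*s^2 + 24*s - 6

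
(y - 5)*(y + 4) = y^2 - y - 20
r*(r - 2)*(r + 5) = r^3 + 3*r^2 - 10*r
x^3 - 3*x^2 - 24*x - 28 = (x - 7)*(x + 2)^2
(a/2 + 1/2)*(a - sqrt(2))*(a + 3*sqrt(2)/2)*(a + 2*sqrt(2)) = a^4/2 + a^3/2 + 5*sqrt(2)*a^3/4 - a^2/2 + 5*sqrt(2)*a^2/4 - 3*sqrt(2)*a - a/2 - 3*sqrt(2)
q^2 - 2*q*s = q*(q - 2*s)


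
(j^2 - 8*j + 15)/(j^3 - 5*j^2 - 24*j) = (-j^2 + 8*j - 15)/(j*(-j^2 + 5*j + 24))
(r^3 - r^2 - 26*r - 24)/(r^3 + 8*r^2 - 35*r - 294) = (r^2 + 5*r + 4)/(r^2 + 14*r + 49)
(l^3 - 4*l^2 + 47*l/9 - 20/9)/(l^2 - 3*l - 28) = (-9*l^3 + 36*l^2 - 47*l + 20)/(9*(-l^2 + 3*l + 28))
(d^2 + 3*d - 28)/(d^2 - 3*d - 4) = (d + 7)/(d + 1)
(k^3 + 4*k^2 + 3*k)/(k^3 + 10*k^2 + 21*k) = (k + 1)/(k + 7)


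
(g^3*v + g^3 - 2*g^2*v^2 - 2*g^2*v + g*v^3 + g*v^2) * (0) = 0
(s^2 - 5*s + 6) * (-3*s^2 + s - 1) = -3*s^4 + 16*s^3 - 24*s^2 + 11*s - 6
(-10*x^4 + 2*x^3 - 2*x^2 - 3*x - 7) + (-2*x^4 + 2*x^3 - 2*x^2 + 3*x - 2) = -12*x^4 + 4*x^3 - 4*x^2 - 9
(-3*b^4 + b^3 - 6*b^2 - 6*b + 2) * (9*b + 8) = -27*b^5 - 15*b^4 - 46*b^3 - 102*b^2 - 30*b + 16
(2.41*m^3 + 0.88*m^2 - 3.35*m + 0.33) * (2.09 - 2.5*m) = -6.025*m^4 + 2.8369*m^3 + 10.2142*m^2 - 7.8265*m + 0.6897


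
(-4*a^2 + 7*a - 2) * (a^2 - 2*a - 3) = -4*a^4 + 15*a^3 - 4*a^2 - 17*a + 6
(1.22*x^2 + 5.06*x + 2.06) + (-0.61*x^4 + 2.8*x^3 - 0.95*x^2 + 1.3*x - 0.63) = -0.61*x^4 + 2.8*x^3 + 0.27*x^2 + 6.36*x + 1.43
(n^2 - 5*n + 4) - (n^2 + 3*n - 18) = 22 - 8*n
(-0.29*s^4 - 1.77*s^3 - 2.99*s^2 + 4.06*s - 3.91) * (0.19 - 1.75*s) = 0.5075*s^5 + 3.0424*s^4 + 4.8962*s^3 - 7.6731*s^2 + 7.6139*s - 0.7429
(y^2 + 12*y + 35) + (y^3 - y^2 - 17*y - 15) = y^3 - 5*y + 20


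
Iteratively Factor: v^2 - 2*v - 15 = (v - 5)*(v + 3)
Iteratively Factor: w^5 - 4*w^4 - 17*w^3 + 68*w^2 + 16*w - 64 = (w - 4)*(w^4 - 17*w^2 + 16) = (w - 4)^2*(w^3 + 4*w^2 - w - 4) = (w - 4)^2*(w + 1)*(w^2 + 3*w - 4) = (w - 4)^2*(w - 1)*(w + 1)*(w + 4)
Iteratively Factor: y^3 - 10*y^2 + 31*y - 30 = (y - 2)*(y^2 - 8*y + 15) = (y - 3)*(y - 2)*(y - 5)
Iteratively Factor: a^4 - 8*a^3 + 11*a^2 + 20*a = (a + 1)*(a^3 - 9*a^2 + 20*a) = a*(a + 1)*(a^2 - 9*a + 20) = a*(a - 4)*(a + 1)*(a - 5)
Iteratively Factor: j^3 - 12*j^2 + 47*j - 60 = (j - 5)*(j^2 - 7*j + 12) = (j - 5)*(j - 4)*(j - 3)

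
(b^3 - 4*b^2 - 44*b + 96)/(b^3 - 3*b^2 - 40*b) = (b^2 + 4*b - 12)/(b*(b + 5))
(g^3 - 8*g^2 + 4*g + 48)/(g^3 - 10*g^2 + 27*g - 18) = (g^2 - 2*g - 8)/(g^2 - 4*g + 3)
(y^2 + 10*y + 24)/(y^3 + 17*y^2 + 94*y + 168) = 1/(y + 7)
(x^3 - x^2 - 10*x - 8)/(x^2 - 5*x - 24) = (-x^3 + x^2 + 10*x + 8)/(-x^2 + 5*x + 24)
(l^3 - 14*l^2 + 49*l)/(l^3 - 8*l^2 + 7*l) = (l - 7)/(l - 1)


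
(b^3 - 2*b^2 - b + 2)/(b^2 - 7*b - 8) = (b^2 - 3*b + 2)/(b - 8)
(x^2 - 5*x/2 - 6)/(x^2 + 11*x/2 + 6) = (x - 4)/(x + 4)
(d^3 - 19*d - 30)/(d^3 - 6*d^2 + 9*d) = (d^3 - 19*d - 30)/(d*(d^2 - 6*d + 9))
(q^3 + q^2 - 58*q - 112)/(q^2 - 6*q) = (q^3 + q^2 - 58*q - 112)/(q*(q - 6))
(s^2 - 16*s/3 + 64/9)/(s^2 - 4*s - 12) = (-9*s^2 + 48*s - 64)/(9*(-s^2 + 4*s + 12))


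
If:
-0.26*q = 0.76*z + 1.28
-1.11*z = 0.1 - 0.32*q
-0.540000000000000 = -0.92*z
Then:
No Solution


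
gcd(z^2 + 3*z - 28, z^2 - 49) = z + 7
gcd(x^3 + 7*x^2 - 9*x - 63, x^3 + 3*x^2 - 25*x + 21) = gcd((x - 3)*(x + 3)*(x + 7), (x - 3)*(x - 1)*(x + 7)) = x^2 + 4*x - 21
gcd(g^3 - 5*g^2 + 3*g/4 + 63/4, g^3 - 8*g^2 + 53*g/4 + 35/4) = g - 7/2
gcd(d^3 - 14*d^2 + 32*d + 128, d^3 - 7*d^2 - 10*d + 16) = d^2 - 6*d - 16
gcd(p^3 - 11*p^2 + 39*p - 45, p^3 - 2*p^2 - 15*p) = p - 5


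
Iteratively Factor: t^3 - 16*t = (t + 4)*(t^2 - 4*t) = t*(t + 4)*(t - 4)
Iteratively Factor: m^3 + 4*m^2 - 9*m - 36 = (m + 3)*(m^2 + m - 12) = (m - 3)*(m + 3)*(m + 4)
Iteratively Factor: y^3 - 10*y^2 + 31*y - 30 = (y - 3)*(y^2 - 7*y + 10) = (y - 5)*(y - 3)*(y - 2)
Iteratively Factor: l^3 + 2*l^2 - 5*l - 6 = (l - 2)*(l^2 + 4*l + 3) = (l - 2)*(l + 1)*(l + 3)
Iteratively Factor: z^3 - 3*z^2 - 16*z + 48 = (z - 3)*(z^2 - 16) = (z - 3)*(z + 4)*(z - 4)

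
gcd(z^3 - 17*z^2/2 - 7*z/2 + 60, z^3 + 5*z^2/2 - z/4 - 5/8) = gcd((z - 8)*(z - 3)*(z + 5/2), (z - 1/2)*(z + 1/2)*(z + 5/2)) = z + 5/2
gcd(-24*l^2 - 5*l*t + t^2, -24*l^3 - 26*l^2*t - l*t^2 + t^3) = 1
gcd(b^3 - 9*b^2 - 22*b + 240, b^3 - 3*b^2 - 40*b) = b^2 - 3*b - 40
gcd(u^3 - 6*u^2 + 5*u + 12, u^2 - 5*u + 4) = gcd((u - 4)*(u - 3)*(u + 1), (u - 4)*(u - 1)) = u - 4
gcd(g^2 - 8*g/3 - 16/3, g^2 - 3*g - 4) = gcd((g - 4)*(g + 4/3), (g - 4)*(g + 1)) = g - 4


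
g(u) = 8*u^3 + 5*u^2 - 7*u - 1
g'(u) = 24*u^2 + 10*u - 7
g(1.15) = 9.73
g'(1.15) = 36.24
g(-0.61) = 3.31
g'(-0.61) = -4.17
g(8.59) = 5378.53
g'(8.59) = 1849.81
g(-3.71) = -314.73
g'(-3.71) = 286.24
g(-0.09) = -0.34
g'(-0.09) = -7.71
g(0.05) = -1.34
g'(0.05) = -6.44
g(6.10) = 1958.20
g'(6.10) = 947.04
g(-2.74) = -108.85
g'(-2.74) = 145.78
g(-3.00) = -151.00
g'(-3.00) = 179.00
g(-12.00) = -13021.00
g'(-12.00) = 3329.00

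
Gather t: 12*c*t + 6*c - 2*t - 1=6*c + t*(12*c - 2) - 1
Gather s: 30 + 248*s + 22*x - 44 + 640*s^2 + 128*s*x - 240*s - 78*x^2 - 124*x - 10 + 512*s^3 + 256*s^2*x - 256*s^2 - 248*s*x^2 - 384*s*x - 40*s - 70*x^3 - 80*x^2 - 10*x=512*s^3 + s^2*(256*x + 384) + s*(-248*x^2 - 256*x - 32) - 70*x^3 - 158*x^2 - 112*x - 24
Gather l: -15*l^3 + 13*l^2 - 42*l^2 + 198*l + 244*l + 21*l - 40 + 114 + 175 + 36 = -15*l^3 - 29*l^2 + 463*l + 285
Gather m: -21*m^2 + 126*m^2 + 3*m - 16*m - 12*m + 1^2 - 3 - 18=105*m^2 - 25*m - 20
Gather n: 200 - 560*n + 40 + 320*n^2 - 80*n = 320*n^2 - 640*n + 240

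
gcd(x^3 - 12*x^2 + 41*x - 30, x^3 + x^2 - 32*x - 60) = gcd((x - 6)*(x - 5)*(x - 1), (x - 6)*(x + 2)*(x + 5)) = x - 6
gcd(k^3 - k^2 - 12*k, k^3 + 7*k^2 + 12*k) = k^2 + 3*k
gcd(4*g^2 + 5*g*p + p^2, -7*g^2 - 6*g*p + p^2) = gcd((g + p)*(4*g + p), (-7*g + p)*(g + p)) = g + p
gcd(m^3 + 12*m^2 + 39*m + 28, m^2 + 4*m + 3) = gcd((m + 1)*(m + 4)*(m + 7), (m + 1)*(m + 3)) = m + 1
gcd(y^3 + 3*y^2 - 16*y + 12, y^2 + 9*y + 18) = y + 6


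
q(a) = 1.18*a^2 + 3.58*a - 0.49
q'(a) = 2.36*a + 3.58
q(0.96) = 4.03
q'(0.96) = 5.85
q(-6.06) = 21.15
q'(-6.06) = -10.72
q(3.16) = 22.61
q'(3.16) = 11.04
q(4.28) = 36.45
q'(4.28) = 13.68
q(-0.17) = -1.06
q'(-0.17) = 3.18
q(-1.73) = -3.15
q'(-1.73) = -0.50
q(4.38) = 37.83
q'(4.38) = 13.92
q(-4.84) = 9.83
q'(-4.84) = -7.84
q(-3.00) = -0.61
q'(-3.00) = -3.50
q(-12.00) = 126.47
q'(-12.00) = -24.74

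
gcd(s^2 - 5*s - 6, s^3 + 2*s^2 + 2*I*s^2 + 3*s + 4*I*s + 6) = 1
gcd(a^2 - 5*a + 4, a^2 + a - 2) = a - 1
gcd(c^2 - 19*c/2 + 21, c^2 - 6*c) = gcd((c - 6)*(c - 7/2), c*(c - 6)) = c - 6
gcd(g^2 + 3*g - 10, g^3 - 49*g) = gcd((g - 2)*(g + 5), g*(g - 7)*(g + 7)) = 1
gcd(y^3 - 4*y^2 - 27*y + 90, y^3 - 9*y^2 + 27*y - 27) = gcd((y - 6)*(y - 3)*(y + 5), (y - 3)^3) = y - 3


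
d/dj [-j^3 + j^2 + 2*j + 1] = -3*j^2 + 2*j + 2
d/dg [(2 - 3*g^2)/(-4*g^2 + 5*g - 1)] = (-15*g^2 + 22*g - 10)/(16*g^4 - 40*g^3 + 33*g^2 - 10*g + 1)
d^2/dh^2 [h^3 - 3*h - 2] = 6*h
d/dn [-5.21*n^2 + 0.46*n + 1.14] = 0.46 - 10.42*n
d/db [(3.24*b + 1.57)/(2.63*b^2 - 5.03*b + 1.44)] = (-8.5212*b^2 - 8.2582*b + 12.5627)/(6.9169*b^4 - 26.4578*b^3 + 32.8753*b^2 - 14.4864*b + 2.0736)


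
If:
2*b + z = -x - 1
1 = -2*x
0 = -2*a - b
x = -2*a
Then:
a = 1/4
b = -1/2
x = -1/2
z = 1/2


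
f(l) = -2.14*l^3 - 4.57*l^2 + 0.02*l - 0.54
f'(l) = -6.42*l^2 - 9.14*l + 0.02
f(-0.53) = -1.52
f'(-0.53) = 3.06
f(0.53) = -2.13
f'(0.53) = -6.63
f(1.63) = -21.92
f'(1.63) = -31.94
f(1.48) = -17.46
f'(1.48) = -27.57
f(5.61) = -522.09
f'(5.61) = -253.31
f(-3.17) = 21.64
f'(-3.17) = -35.52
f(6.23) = -695.25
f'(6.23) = -306.10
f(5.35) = -458.94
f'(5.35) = -232.64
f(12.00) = -4356.30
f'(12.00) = -1034.14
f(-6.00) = 297.06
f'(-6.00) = -176.26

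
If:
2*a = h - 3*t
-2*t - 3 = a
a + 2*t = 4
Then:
No Solution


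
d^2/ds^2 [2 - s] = 0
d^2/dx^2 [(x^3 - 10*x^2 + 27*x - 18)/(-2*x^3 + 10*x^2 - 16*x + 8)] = (5*x - 22)/(x^4 - 8*x^3 + 24*x^2 - 32*x + 16)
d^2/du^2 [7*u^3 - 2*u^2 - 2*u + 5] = 42*u - 4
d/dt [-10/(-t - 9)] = -10/(t + 9)^2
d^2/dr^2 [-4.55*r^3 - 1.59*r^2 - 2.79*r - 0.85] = -27.3*r - 3.18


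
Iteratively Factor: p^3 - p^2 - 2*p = (p + 1)*(p^2 - 2*p) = (p - 2)*(p + 1)*(p)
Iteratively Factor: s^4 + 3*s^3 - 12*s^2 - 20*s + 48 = (s + 4)*(s^3 - s^2 - 8*s + 12) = (s - 2)*(s + 4)*(s^2 + s - 6) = (s - 2)*(s + 3)*(s + 4)*(s - 2)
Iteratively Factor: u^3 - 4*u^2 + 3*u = (u)*(u^2 - 4*u + 3) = u*(u - 3)*(u - 1)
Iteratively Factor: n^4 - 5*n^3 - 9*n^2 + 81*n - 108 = (n - 3)*(n^3 - 2*n^2 - 15*n + 36) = (n - 3)^2*(n^2 + n - 12) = (n - 3)^2*(n + 4)*(n - 3)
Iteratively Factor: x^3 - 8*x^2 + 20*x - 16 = (x - 2)*(x^2 - 6*x + 8) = (x - 2)^2*(x - 4)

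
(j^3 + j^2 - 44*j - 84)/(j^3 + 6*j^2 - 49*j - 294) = (j + 2)/(j + 7)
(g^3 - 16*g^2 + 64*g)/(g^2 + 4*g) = (g^2 - 16*g + 64)/(g + 4)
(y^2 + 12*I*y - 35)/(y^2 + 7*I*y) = (y + 5*I)/y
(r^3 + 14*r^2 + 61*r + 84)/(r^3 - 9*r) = (r^2 + 11*r + 28)/(r*(r - 3))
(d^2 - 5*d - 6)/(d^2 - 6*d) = (d + 1)/d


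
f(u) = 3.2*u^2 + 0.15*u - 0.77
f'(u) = 6.4*u + 0.15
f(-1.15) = 3.29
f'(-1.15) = -7.21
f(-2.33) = 16.25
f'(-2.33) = -14.76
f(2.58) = 20.92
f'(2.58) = 16.66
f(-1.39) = 5.20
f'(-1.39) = -8.75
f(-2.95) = 26.64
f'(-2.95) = -18.73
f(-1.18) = 3.51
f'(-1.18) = -7.40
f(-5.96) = 112.01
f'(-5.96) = -37.99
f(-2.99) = 27.39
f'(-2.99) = -18.99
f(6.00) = 115.33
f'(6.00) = 38.55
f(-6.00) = 113.53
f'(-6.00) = -38.25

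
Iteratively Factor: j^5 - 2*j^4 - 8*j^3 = (j)*(j^4 - 2*j^3 - 8*j^2) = j^2*(j^3 - 2*j^2 - 8*j) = j^2*(j - 4)*(j^2 + 2*j) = j^3*(j - 4)*(j + 2)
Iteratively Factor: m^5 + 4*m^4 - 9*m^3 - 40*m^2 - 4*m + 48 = (m + 2)*(m^4 + 2*m^3 - 13*m^2 - 14*m + 24) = (m - 3)*(m + 2)*(m^3 + 5*m^2 + 2*m - 8) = (m - 3)*(m + 2)*(m + 4)*(m^2 + m - 2) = (m - 3)*(m - 1)*(m + 2)*(m + 4)*(m + 2)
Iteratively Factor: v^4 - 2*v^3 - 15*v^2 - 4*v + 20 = (v + 2)*(v^3 - 4*v^2 - 7*v + 10) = (v - 1)*(v + 2)*(v^2 - 3*v - 10) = (v - 1)*(v + 2)^2*(v - 5)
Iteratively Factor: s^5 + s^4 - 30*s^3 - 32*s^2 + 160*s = (s + 4)*(s^4 - 3*s^3 - 18*s^2 + 40*s) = s*(s + 4)*(s^3 - 3*s^2 - 18*s + 40) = s*(s - 5)*(s + 4)*(s^2 + 2*s - 8) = s*(s - 5)*(s - 2)*(s + 4)*(s + 4)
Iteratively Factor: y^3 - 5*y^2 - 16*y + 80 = (y - 5)*(y^2 - 16) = (y - 5)*(y - 4)*(y + 4)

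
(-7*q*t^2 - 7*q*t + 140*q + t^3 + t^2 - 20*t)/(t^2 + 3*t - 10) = (-7*q*t + 28*q + t^2 - 4*t)/(t - 2)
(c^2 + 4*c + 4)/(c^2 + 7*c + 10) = (c + 2)/(c + 5)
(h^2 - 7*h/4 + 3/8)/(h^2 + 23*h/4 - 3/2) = (h - 3/2)/(h + 6)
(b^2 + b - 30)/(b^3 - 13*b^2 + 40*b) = (b + 6)/(b*(b - 8))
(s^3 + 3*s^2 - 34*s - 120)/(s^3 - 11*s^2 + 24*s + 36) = (s^2 + 9*s + 20)/(s^2 - 5*s - 6)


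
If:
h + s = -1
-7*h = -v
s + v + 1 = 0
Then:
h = 0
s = -1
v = 0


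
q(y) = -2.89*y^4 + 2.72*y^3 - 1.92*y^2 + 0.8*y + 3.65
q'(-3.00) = 397.88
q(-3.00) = -323.56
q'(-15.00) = 40909.40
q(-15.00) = -155926.60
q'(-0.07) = 1.11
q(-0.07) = 3.58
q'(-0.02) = 0.88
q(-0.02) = 3.63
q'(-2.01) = 135.36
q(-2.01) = -74.97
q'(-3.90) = 825.62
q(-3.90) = -858.61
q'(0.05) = 0.63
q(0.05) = 3.69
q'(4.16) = -706.18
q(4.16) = -695.94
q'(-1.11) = 30.93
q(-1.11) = -7.71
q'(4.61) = -976.04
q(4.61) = -1072.26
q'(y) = -11.56*y^3 + 8.16*y^2 - 3.84*y + 0.8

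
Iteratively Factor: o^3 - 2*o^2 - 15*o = (o - 5)*(o^2 + 3*o) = o*(o - 5)*(o + 3)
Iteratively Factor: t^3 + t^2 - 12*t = (t)*(t^2 + t - 12) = t*(t + 4)*(t - 3)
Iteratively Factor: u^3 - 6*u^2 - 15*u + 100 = (u - 5)*(u^2 - u - 20) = (u - 5)*(u + 4)*(u - 5)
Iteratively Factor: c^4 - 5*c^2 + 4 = (c + 2)*(c^3 - 2*c^2 - c + 2) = (c - 2)*(c + 2)*(c^2 - 1) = (c - 2)*(c + 1)*(c + 2)*(c - 1)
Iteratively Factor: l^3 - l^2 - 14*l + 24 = (l + 4)*(l^2 - 5*l + 6) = (l - 3)*(l + 4)*(l - 2)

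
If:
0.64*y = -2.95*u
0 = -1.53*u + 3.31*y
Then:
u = 0.00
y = 0.00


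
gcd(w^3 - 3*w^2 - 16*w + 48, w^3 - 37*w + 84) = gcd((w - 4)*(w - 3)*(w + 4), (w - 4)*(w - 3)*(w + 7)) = w^2 - 7*w + 12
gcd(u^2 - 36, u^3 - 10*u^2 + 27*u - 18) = u - 6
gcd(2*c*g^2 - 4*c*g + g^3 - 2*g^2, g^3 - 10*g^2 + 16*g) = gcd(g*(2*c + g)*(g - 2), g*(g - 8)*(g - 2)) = g^2 - 2*g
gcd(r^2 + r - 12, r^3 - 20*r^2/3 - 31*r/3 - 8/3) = 1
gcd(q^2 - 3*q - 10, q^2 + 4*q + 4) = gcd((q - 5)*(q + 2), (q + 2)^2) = q + 2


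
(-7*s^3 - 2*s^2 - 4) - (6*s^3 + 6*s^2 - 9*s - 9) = -13*s^3 - 8*s^2 + 9*s + 5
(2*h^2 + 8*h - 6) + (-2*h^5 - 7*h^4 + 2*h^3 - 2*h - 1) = -2*h^5 - 7*h^4 + 2*h^3 + 2*h^2 + 6*h - 7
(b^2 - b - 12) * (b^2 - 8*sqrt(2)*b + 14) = b^4 - 8*sqrt(2)*b^3 - b^3 + 2*b^2 + 8*sqrt(2)*b^2 - 14*b + 96*sqrt(2)*b - 168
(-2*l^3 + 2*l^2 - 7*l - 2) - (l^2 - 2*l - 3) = -2*l^3 + l^2 - 5*l + 1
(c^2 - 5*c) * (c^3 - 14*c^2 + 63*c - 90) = c^5 - 19*c^4 + 133*c^3 - 405*c^2 + 450*c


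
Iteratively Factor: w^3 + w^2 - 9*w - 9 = (w + 3)*(w^2 - 2*w - 3) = (w + 1)*(w + 3)*(w - 3)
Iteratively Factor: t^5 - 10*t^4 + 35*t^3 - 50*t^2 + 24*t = (t - 4)*(t^4 - 6*t^3 + 11*t^2 - 6*t) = t*(t - 4)*(t^3 - 6*t^2 + 11*t - 6) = t*(t - 4)*(t - 1)*(t^2 - 5*t + 6) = t*(t - 4)*(t - 2)*(t - 1)*(t - 3)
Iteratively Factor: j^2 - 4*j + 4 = (j - 2)*(j - 2)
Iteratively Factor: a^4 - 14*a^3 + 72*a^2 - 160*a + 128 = (a - 4)*(a^3 - 10*a^2 + 32*a - 32) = (a - 4)*(a - 2)*(a^2 - 8*a + 16) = (a - 4)^2*(a - 2)*(a - 4)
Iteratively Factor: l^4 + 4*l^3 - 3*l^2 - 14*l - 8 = (l - 2)*(l^3 + 6*l^2 + 9*l + 4) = (l - 2)*(l + 1)*(l^2 + 5*l + 4) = (l - 2)*(l + 1)*(l + 4)*(l + 1)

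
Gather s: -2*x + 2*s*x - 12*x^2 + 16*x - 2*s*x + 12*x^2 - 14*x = 0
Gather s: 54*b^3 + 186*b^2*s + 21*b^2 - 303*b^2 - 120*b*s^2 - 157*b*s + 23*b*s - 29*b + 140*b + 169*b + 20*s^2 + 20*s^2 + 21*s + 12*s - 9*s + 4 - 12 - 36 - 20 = 54*b^3 - 282*b^2 + 280*b + s^2*(40 - 120*b) + s*(186*b^2 - 134*b + 24) - 64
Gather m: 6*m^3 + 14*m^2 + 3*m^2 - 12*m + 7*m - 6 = 6*m^3 + 17*m^2 - 5*m - 6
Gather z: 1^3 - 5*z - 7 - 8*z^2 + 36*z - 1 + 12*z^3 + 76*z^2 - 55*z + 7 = 12*z^3 + 68*z^2 - 24*z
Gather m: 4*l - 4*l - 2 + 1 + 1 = 0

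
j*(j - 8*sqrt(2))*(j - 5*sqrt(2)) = j^3 - 13*sqrt(2)*j^2 + 80*j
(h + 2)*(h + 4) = h^2 + 6*h + 8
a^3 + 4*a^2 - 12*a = a*(a - 2)*(a + 6)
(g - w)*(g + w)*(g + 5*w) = g^3 + 5*g^2*w - g*w^2 - 5*w^3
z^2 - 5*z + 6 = (z - 3)*(z - 2)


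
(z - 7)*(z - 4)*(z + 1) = z^3 - 10*z^2 + 17*z + 28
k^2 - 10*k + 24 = (k - 6)*(k - 4)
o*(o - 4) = o^2 - 4*o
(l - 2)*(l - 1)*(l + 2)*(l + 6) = l^4 + 5*l^3 - 10*l^2 - 20*l + 24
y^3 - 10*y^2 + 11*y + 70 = (y - 7)*(y - 5)*(y + 2)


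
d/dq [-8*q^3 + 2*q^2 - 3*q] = -24*q^2 + 4*q - 3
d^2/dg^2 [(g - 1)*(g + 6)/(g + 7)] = 16/(g^3 + 21*g^2 + 147*g + 343)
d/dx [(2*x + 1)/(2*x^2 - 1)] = 2*(2*x^2 - 2*x*(2*x + 1) - 1)/(2*x^2 - 1)^2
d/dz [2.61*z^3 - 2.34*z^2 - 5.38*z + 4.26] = 7.83*z^2 - 4.68*z - 5.38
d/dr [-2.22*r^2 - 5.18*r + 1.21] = -4.44*r - 5.18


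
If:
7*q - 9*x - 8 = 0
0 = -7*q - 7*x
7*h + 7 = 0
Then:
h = -1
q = 1/2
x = -1/2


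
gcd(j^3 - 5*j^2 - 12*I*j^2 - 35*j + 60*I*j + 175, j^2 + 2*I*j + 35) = j - 5*I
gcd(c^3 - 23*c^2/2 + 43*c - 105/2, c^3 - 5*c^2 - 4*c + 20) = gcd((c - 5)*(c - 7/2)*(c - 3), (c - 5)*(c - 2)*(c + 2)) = c - 5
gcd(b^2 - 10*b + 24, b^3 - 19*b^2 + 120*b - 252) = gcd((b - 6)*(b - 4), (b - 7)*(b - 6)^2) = b - 6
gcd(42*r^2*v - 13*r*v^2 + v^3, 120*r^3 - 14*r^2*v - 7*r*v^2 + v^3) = 6*r - v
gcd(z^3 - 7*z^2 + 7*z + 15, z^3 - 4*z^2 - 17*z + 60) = z^2 - 8*z + 15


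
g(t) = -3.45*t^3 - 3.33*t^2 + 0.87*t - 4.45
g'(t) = -10.35*t^2 - 6.66*t + 0.87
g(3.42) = -178.43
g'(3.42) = -142.96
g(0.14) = -4.40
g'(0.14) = -0.27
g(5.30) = -607.00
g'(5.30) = -325.16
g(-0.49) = -5.27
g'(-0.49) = 1.65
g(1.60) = -25.71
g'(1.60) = -36.28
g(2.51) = -77.80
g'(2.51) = -81.05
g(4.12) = -298.66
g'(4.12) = -202.25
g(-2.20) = 14.25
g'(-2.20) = -34.57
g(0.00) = -4.45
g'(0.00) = 0.87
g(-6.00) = 615.65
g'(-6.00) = -331.77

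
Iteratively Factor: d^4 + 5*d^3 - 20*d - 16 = (d + 4)*(d^3 + d^2 - 4*d - 4) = (d + 2)*(d + 4)*(d^2 - d - 2) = (d - 2)*(d + 2)*(d + 4)*(d + 1)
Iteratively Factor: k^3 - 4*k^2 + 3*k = (k - 3)*(k^2 - k) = k*(k - 3)*(k - 1)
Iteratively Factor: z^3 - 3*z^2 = (z)*(z^2 - 3*z) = z^2*(z - 3)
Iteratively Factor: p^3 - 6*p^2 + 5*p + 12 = (p - 4)*(p^2 - 2*p - 3) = (p - 4)*(p - 3)*(p + 1)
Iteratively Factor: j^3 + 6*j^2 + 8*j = (j)*(j^2 + 6*j + 8) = j*(j + 2)*(j + 4)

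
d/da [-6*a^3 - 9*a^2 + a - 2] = -18*a^2 - 18*a + 1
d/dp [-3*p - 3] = -3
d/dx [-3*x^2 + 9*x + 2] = 9 - 6*x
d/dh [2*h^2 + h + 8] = 4*h + 1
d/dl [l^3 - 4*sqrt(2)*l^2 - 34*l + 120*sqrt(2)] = 3*l^2 - 8*sqrt(2)*l - 34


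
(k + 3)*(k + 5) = k^2 + 8*k + 15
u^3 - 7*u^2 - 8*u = u*(u - 8)*(u + 1)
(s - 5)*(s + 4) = s^2 - s - 20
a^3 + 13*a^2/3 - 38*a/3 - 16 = (a - 8/3)*(a + 1)*(a + 6)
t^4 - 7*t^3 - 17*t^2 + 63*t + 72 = (t - 8)*(t - 3)*(t + 1)*(t + 3)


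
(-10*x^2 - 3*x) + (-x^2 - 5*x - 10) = -11*x^2 - 8*x - 10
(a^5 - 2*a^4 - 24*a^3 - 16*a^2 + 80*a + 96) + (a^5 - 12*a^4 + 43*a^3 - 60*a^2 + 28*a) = 2*a^5 - 14*a^4 + 19*a^3 - 76*a^2 + 108*a + 96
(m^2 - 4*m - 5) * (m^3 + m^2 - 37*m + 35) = m^5 - 3*m^4 - 46*m^3 + 178*m^2 + 45*m - 175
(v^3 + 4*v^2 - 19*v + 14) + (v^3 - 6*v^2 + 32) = 2*v^3 - 2*v^2 - 19*v + 46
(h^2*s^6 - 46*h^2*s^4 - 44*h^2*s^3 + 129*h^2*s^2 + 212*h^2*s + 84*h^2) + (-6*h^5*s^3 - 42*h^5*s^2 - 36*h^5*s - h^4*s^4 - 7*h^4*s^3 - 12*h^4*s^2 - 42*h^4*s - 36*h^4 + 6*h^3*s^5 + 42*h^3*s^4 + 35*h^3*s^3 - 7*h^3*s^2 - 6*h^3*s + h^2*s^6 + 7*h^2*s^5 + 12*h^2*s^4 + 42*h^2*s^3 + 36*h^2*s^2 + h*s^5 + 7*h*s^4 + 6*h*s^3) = -6*h^5*s^3 - 42*h^5*s^2 - 36*h^5*s - h^4*s^4 - 7*h^4*s^3 - 12*h^4*s^2 - 42*h^4*s - 36*h^4 + 6*h^3*s^5 + 42*h^3*s^4 + 35*h^3*s^3 - 7*h^3*s^2 - 6*h^3*s + 2*h^2*s^6 + 7*h^2*s^5 - 34*h^2*s^4 - 2*h^2*s^3 + 165*h^2*s^2 + 212*h^2*s + 84*h^2 + h*s^5 + 7*h*s^4 + 6*h*s^3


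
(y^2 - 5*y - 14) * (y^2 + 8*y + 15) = y^4 + 3*y^3 - 39*y^2 - 187*y - 210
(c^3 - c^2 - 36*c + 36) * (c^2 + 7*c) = c^5 + 6*c^4 - 43*c^3 - 216*c^2 + 252*c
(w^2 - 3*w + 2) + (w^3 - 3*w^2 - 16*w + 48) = w^3 - 2*w^2 - 19*w + 50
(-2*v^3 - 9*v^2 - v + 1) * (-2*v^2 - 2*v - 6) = 4*v^5 + 22*v^4 + 32*v^3 + 54*v^2 + 4*v - 6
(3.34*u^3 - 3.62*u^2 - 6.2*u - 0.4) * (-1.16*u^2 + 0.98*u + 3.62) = -3.8744*u^5 + 7.4724*u^4 + 15.7352*u^3 - 18.7164*u^2 - 22.836*u - 1.448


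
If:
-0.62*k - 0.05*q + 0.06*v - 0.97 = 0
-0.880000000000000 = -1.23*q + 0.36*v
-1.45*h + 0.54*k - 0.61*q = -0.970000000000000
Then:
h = -0.095878889823381*v - 0.236150374851913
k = 0.0731707317073171*v - 1.62221348019932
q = 0.292682926829268*v + 0.715447154471545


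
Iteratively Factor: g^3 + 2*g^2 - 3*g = (g + 3)*(g^2 - g) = g*(g + 3)*(g - 1)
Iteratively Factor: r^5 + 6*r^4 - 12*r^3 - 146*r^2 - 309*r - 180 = (r + 4)*(r^4 + 2*r^3 - 20*r^2 - 66*r - 45) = (r - 5)*(r + 4)*(r^3 + 7*r^2 + 15*r + 9) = (r - 5)*(r + 1)*(r + 4)*(r^2 + 6*r + 9) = (r - 5)*(r + 1)*(r + 3)*(r + 4)*(r + 3)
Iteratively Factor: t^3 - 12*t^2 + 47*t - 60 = (t - 5)*(t^2 - 7*t + 12) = (t - 5)*(t - 3)*(t - 4)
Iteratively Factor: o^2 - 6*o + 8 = (o - 4)*(o - 2)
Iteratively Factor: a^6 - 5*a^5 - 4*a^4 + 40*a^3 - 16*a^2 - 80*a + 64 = (a + 2)*(a^5 - 7*a^4 + 10*a^3 + 20*a^2 - 56*a + 32) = (a - 2)*(a + 2)*(a^4 - 5*a^3 + 20*a - 16) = (a - 4)*(a - 2)*(a + 2)*(a^3 - a^2 - 4*a + 4) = (a - 4)*(a - 2)*(a + 2)^2*(a^2 - 3*a + 2) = (a - 4)*(a - 2)^2*(a + 2)^2*(a - 1)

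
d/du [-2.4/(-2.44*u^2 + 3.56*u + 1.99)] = (8.544 - 11.712*u)/(-2.44*u^2 + 3.56*u + 1.99)^2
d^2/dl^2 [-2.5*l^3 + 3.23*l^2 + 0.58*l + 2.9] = 6.46 - 15.0*l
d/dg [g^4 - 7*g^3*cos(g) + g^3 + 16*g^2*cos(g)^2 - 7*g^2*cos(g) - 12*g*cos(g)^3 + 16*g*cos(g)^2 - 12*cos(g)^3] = 7*g^3*sin(g) + 4*g^3 + 7*g^2*sin(g) - 16*g^2*sin(2*g) - 21*g^2*cos(g) + 3*g^2 + 36*g*sin(g)*cos(g)^2 - 16*g*sin(2*g) + 32*g*cos(g)^2 - 14*g*cos(g) + 36*sin(g)*cos(g)^2 - 12*cos(g)^3 + 16*cos(g)^2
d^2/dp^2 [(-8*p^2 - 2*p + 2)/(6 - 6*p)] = 8/(3*(p^3 - 3*p^2 + 3*p - 1))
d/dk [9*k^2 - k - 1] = 18*k - 1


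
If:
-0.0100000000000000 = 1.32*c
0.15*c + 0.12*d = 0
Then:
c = -0.01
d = 0.01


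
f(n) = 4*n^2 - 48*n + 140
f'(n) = 8*n - 48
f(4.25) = 8.25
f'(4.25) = -14.00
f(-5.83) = 555.80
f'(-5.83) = -94.64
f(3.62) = 18.66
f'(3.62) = -19.04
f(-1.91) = 246.27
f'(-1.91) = -63.28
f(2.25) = 52.25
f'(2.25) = -30.00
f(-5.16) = 494.18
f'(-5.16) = -89.28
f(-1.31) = 209.74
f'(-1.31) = -58.48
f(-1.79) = 238.74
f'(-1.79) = -62.32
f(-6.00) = 572.00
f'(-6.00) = -96.00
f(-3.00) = 320.00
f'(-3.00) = -72.00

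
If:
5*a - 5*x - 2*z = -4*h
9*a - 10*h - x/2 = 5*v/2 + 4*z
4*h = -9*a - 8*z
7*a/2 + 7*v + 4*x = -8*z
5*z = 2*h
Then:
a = 0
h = 0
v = 0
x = 0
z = 0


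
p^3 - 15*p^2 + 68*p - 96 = (p - 8)*(p - 4)*(p - 3)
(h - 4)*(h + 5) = h^2 + h - 20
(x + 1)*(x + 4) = x^2 + 5*x + 4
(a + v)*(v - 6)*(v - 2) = a*v^2 - 8*a*v + 12*a + v^3 - 8*v^2 + 12*v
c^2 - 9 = (c - 3)*(c + 3)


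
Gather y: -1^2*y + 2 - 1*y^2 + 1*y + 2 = 4 - y^2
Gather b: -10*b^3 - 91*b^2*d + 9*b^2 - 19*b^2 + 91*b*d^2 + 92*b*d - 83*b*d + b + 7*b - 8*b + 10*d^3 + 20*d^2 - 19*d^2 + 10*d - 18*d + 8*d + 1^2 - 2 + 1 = -10*b^3 + b^2*(-91*d - 10) + b*(91*d^2 + 9*d) + 10*d^3 + d^2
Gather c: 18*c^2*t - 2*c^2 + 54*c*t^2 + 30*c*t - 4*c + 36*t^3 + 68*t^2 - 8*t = c^2*(18*t - 2) + c*(54*t^2 + 30*t - 4) + 36*t^3 + 68*t^2 - 8*t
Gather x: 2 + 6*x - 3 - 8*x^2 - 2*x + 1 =-8*x^2 + 4*x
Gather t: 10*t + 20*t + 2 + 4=30*t + 6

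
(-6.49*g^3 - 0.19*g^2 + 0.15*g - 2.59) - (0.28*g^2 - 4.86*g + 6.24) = -6.49*g^3 - 0.47*g^2 + 5.01*g - 8.83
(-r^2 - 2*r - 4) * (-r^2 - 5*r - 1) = r^4 + 7*r^3 + 15*r^2 + 22*r + 4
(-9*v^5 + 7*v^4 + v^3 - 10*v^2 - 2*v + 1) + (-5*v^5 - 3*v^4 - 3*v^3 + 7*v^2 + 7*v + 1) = -14*v^5 + 4*v^4 - 2*v^3 - 3*v^2 + 5*v + 2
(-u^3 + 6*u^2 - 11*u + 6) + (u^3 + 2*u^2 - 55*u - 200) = 8*u^2 - 66*u - 194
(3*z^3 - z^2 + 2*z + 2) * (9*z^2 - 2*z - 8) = 27*z^5 - 15*z^4 - 4*z^3 + 22*z^2 - 20*z - 16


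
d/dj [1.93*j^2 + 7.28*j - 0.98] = 3.86*j + 7.28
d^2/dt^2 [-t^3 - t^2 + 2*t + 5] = -6*t - 2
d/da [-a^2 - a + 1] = -2*a - 1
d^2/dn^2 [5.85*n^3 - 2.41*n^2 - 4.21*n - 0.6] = 35.1*n - 4.82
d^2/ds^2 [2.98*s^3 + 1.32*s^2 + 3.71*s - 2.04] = 17.88*s + 2.64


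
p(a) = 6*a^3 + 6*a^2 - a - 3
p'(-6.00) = 575.00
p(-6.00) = -1077.00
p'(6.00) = 719.00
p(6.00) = 1503.00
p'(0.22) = 2.51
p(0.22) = -2.87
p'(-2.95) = 120.24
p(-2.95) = -101.87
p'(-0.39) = -2.94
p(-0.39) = -2.05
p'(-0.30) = -2.98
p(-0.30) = -2.32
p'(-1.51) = 21.92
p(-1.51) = -8.47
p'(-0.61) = -1.62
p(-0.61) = -1.52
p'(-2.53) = 83.86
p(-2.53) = -59.23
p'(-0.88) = 2.38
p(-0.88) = -1.56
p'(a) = 18*a^2 + 12*a - 1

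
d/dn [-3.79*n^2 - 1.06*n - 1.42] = -7.58*n - 1.06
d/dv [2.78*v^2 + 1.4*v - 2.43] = 5.56*v + 1.4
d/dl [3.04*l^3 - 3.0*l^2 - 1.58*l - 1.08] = 9.12*l^2 - 6.0*l - 1.58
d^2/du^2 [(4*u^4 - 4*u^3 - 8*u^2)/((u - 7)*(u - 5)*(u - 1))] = 8*(107*u^6 - 1587*u^5 + 8064*u^4 - 16626*u^3 + 15015*u^2 - 3675*u - 2450)/(u^9 - 39*u^8 + 648*u^7 - 5968*u^6 + 33186*u^5 - 113766*u^4 + 235808*u^3 - 279720*u^2 + 172725*u - 42875)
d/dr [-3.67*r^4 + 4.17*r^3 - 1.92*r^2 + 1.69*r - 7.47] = -14.68*r^3 + 12.51*r^2 - 3.84*r + 1.69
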